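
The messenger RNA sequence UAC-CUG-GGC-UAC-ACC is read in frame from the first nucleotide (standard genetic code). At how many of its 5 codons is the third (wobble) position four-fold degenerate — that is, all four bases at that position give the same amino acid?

Codon 1 UAC (Tyr): third position 2-fold.
Codon 2 CUG (Leu): third position 4-fold.
Codon 3 GGC (Gly): third position 4-fold.
Codon 4 UAC (Tyr): third position 2-fold.
Codon 5 ACC (Thr): third position 4-fold.
Four-fold degenerate third positions: 3.

3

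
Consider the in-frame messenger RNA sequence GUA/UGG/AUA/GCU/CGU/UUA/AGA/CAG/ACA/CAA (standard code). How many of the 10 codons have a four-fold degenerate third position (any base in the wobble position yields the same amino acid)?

4

Codon 1 GUA (Val): third position 4-fold.
Codon 2 UGG (Trp): third position 1-fold.
Codon 3 AUA (Ile): third position 3-fold.
Codon 4 GCU (Ala): third position 4-fold.
Codon 5 CGU (Arg): third position 4-fold.
Codon 6 UUA (Leu): third position 2-fold.
Codon 7 AGA (Arg): third position 2-fold.
Codon 8 CAG (Gln): third position 2-fold.
Codon 9 ACA (Thr): third position 4-fold.
Codon 10 CAA (Gln): third position 2-fold.
Four-fold degenerate third positions: 4.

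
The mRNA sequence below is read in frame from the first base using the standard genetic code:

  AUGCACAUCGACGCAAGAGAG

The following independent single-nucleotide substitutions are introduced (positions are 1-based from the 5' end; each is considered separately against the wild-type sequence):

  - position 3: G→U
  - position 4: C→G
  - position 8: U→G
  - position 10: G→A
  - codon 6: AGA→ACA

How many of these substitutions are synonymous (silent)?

Codon 1: AUG (Met) → AUU (Ile) — missense.
Codon 2: CAC (His) → GAC (Asp) — missense.
Codon 3: AUC (Ile) → AGC (Ser) — missense.
Codon 4: GAC (Asp) → AAC (Asn) — missense.
Codon 6: AGA (Arg) → ACA (Thr) — missense.
Synonymous: 0 of 5.

0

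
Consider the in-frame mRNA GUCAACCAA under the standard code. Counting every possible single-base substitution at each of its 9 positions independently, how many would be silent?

Codon 1 (GUC, Val): 3 synonymous substitutions.
Codon 2 (AAC, Asn): 1 synonymous substitution.
Codon 3 (CAA, Gln): 1 synonymous substitution.
Total: 3 + 1 + 1 = 5.

5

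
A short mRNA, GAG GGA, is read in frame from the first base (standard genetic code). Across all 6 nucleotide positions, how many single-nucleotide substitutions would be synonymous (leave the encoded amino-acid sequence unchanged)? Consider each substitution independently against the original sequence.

Codon 1 (GAG, Glu): 1 synonymous substitution.
Codon 2 (GGA, Gly): 3 synonymous substitutions.
Total: 1 + 3 = 4.

4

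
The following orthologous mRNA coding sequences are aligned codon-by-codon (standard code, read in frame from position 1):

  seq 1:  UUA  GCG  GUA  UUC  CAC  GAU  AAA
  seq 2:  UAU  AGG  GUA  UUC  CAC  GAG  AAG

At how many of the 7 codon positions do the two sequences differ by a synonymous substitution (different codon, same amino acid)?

Codon 1: UUA Leu / UAU Tyr — nonsynonymous.
Codon 2: GCG Ala / AGG Arg — nonsynonymous.
Codon 3: GUA Val / GUA Val — identical.
Codon 4: UUC Phe / UUC Phe — identical.
Codon 5: CAC His / CAC His — identical.
Codon 6: GAU Asp / GAG Glu — nonsynonymous.
Codon 7: AAA Lys / AAG Lys — synonymous.
Synonymous differences: 1.

1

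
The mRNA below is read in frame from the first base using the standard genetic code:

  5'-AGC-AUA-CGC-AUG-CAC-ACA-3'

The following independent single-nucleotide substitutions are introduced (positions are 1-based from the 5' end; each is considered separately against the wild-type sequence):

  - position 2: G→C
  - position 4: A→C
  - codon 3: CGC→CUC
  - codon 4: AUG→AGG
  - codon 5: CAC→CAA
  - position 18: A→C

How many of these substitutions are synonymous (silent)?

1

Codon 1: AGC (Ser) → ACC (Thr) — missense.
Codon 2: AUA (Ile) → CUA (Leu) — missense.
Codon 3: CGC (Arg) → CUC (Leu) — missense.
Codon 4: AUG (Met) → AGG (Arg) — missense.
Codon 5: CAC (His) → CAA (Gln) — missense.
Codon 6: ACA (Thr) → ACC (Thr) — synonymous.
Synonymous: 1 of 6.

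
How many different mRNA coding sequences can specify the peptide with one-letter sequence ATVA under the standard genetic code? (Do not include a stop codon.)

Ala: 4 codons.
Thr: 4 codons.
Val: 4 codons.
Ala: 4 codons.
4 × 4 × 4 × 4 = 256.

256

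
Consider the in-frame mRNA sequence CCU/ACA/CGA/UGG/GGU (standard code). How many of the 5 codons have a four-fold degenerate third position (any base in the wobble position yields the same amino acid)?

Codon 1 CCU (Pro): third position 4-fold.
Codon 2 ACA (Thr): third position 4-fold.
Codon 3 CGA (Arg): third position 4-fold.
Codon 4 UGG (Trp): third position 1-fold.
Codon 5 GGU (Gly): third position 4-fold.
Four-fold degenerate third positions: 4.

4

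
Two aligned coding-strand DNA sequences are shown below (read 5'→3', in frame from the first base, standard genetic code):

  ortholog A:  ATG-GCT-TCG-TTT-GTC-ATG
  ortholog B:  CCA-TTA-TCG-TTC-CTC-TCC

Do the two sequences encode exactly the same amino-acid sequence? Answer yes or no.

Codon 1: ATG Met / CCA Pro — nonsynonymous.
Codon 2: GCT Ala / TTA Leu — nonsynonymous.
Codon 3: TCG Ser / TCG Ser — identical.
Codon 4: TTT Phe / TTC Phe — synonymous.
Codon 5: GTC Val / CTC Leu — nonsynonymous.
Codon 6: ATG Met / TCC Ser — nonsynonymous.
Nonsynonymous differences: 4 → different protein.

no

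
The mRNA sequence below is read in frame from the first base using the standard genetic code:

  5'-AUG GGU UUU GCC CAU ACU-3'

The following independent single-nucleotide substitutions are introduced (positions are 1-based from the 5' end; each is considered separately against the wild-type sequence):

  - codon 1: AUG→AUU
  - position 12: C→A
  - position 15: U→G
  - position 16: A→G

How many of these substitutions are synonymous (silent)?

Codon 1: AUG (Met) → AUU (Ile) — missense.
Codon 4: GCC (Ala) → GCA (Ala) — synonymous.
Codon 5: CAU (His) → CAG (Gln) — missense.
Codon 6: ACU (Thr) → GCU (Ala) — missense.
Synonymous: 1 of 4.

1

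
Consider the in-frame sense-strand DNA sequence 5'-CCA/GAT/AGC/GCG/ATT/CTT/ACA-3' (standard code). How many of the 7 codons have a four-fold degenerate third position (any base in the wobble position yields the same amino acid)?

Codon 1 CCA (Pro): third position 4-fold.
Codon 2 GAT (Asp): third position 2-fold.
Codon 3 AGC (Ser): third position 2-fold.
Codon 4 GCG (Ala): third position 4-fold.
Codon 5 ATT (Ile): third position 3-fold.
Codon 6 CTT (Leu): third position 4-fold.
Codon 7 ACA (Thr): third position 4-fold.
Four-fold degenerate third positions: 4.

4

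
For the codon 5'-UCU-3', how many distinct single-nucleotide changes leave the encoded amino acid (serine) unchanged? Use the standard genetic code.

Position 1: none → 0 synonymous.
Position 2: none → 0 synonymous.
Position 3: UCC, UCA, UCG → 3 synonymous.
Total: 0 + 0 + 3 = 3.

3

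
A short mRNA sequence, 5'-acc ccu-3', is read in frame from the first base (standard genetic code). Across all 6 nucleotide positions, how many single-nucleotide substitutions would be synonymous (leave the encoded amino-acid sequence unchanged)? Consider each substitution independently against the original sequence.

6

Codon 1 (ACC, Thr): 3 synonymous substitutions.
Codon 2 (CCU, Pro): 3 synonymous substitutions.
Total: 3 + 3 = 6.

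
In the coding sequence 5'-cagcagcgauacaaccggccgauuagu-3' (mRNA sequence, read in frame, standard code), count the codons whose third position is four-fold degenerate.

3

Codon 1 CAG (Gln): third position 2-fold.
Codon 2 CAG (Gln): third position 2-fold.
Codon 3 CGA (Arg): third position 4-fold.
Codon 4 UAC (Tyr): third position 2-fold.
Codon 5 AAC (Asn): third position 2-fold.
Codon 6 CGG (Arg): third position 4-fold.
Codon 7 CCG (Pro): third position 4-fold.
Codon 8 AUU (Ile): third position 3-fold.
Codon 9 AGU (Ser): third position 2-fold.
Four-fold degenerate third positions: 3.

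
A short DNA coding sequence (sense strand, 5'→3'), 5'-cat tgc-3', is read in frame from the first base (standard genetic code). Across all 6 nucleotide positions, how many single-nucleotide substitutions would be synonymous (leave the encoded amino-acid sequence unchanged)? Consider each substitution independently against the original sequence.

2

Codon 1 (CAT, His): 1 synonymous substitution.
Codon 2 (TGC, Cys): 1 synonymous substitution.
Total: 1 + 1 = 2.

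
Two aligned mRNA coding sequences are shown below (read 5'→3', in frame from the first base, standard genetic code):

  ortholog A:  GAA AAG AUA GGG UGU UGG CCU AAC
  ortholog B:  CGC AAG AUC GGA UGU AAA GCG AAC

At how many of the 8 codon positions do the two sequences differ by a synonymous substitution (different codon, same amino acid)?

2

Codon 1: GAA Glu / CGC Arg — nonsynonymous.
Codon 2: AAG Lys / AAG Lys — identical.
Codon 3: AUA Ile / AUC Ile — synonymous.
Codon 4: GGG Gly / GGA Gly — synonymous.
Codon 5: UGU Cys / UGU Cys — identical.
Codon 6: UGG Trp / AAA Lys — nonsynonymous.
Codon 7: CCU Pro / GCG Ala — nonsynonymous.
Codon 8: AAC Asn / AAC Asn — identical.
Synonymous differences: 2.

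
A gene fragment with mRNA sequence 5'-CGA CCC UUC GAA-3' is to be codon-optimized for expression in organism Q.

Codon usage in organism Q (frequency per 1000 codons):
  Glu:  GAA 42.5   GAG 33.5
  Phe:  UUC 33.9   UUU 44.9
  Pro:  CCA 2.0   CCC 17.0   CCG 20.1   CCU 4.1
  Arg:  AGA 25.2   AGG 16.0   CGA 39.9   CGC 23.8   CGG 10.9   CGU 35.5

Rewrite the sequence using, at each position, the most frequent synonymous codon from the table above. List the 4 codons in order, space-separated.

Codon 1 (Arg): best is CGA at 39.9.
Codon 2 (Pro): best is CCG at 20.1.
Codon 3 (Phe): best is UUU at 44.9.
Codon 4 (Glu): best is GAA at 42.5.

CGA CCG UUU GAA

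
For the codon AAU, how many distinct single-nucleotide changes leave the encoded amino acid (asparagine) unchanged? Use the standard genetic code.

1

Position 1: none → 0 synonymous.
Position 2: none → 0 synonymous.
Position 3: AAC → 1 synonymous.
Total: 0 + 0 + 1 = 1.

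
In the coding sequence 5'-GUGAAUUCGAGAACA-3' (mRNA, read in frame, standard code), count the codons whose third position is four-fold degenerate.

Codon 1 GUG (Val): third position 4-fold.
Codon 2 AAU (Asn): third position 2-fold.
Codon 3 UCG (Ser): third position 4-fold.
Codon 4 AGA (Arg): third position 2-fold.
Codon 5 ACA (Thr): third position 4-fold.
Four-fold degenerate third positions: 3.

3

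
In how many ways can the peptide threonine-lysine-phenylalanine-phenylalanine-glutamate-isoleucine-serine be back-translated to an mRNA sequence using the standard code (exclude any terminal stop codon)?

Thr: 4 codons.
Lys: 2 codons.
Phe: 2 codons.
Phe: 2 codons.
Glu: 2 codons.
Ile: 3 codons.
Ser: 6 codons.
4 × 2 × 2 × 2 × 2 × 3 × 6 = 1152.

1152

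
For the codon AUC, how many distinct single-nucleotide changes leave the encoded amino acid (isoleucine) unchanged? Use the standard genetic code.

2

Position 1: none → 0 synonymous.
Position 2: none → 0 synonymous.
Position 3: AUU, AUA → 2 synonymous.
Total: 0 + 0 + 2 = 2.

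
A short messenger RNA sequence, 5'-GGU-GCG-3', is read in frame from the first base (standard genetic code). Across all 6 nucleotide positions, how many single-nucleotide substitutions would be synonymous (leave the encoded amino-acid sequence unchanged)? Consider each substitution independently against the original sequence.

Codon 1 (GGU, Gly): 3 synonymous substitutions.
Codon 2 (GCG, Ala): 3 synonymous substitutions.
Total: 3 + 3 = 6.

6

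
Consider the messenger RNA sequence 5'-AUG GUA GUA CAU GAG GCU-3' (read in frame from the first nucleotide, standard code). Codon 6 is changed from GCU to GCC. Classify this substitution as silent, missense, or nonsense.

silent

Position 18 falls in codon 6: GCU → Ala.
After the substitution the codon is GCC → Ala.
Both encode Ala, so the change is synonymous.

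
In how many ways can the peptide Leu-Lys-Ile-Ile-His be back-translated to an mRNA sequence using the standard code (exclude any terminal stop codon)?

216

Leu: 6 codons.
Lys: 2 codons.
Ile: 3 codons.
Ile: 3 codons.
His: 2 codons.
6 × 2 × 3 × 3 × 2 = 216.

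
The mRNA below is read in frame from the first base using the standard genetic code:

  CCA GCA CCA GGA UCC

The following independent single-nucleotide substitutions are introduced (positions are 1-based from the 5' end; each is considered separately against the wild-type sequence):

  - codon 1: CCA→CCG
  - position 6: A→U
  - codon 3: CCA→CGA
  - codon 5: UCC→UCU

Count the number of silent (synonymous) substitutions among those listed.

3

Codon 1: CCA (Pro) → CCG (Pro) — synonymous.
Codon 2: GCA (Ala) → GCU (Ala) — synonymous.
Codon 3: CCA (Pro) → CGA (Arg) — missense.
Codon 5: UCC (Ser) → UCU (Ser) — synonymous.
Synonymous: 3 of 4.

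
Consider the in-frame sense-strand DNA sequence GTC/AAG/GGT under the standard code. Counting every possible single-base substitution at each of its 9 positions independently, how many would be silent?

7

Codon 1 (GTC, Val): 3 synonymous substitutions.
Codon 2 (AAG, Lys): 1 synonymous substitution.
Codon 3 (GGT, Gly): 3 synonymous substitutions.
Total: 3 + 1 + 3 = 7.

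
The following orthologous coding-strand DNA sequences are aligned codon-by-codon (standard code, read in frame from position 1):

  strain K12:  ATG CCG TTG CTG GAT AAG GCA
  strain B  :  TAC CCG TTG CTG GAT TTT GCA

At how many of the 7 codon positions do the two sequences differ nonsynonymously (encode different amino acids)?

Codon 1: ATG Met / TAC Tyr — nonsynonymous.
Codon 2: CCG Pro / CCG Pro — identical.
Codon 3: TTG Leu / TTG Leu — identical.
Codon 4: CTG Leu / CTG Leu — identical.
Codon 5: GAT Asp / GAT Asp — identical.
Codon 6: AAG Lys / TTT Phe — nonsynonymous.
Codon 7: GCA Ala / GCA Ala — identical.
Nonsynonymous differences: 2.

2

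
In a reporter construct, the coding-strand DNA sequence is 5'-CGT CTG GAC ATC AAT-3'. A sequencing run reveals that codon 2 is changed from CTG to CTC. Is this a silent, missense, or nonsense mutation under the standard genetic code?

silent

Position 6 falls in codon 2: CTG → Leu.
After the substitution the codon is CTC → Leu.
Both encode Leu, so the change is synonymous.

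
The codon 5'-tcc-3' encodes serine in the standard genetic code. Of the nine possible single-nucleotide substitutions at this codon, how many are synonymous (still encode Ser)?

3

Position 1: none → 0 synonymous.
Position 2: none → 0 synonymous.
Position 3: TCT, TCA, TCG → 3 synonymous.
Total: 0 + 0 + 3 = 3.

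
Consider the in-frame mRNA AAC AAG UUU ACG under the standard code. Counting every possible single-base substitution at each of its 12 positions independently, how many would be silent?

6

Codon 1 (AAC, Asn): 1 synonymous substitution.
Codon 2 (AAG, Lys): 1 synonymous substitution.
Codon 3 (UUU, Phe): 1 synonymous substitution.
Codon 4 (ACG, Thr): 3 synonymous substitutions.
Total: 1 + 1 + 1 + 3 = 6.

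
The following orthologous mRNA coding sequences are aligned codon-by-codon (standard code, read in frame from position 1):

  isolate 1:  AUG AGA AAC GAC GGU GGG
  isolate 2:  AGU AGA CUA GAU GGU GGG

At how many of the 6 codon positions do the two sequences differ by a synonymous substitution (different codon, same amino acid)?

1

Codon 1: AUG Met / AGU Ser — nonsynonymous.
Codon 2: AGA Arg / AGA Arg — identical.
Codon 3: AAC Asn / CUA Leu — nonsynonymous.
Codon 4: GAC Asp / GAU Asp — synonymous.
Codon 5: GGU Gly / GGU Gly — identical.
Codon 6: GGG Gly / GGG Gly — identical.
Synonymous differences: 1.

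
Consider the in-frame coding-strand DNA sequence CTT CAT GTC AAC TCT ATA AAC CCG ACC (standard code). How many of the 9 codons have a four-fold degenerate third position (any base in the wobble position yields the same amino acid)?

Codon 1 CTT (Leu): third position 4-fold.
Codon 2 CAT (His): third position 2-fold.
Codon 3 GTC (Val): third position 4-fold.
Codon 4 AAC (Asn): third position 2-fold.
Codon 5 TCT (Ser): third position 4-fold.
Codon 6 ATA (Ile): third position 3-fold.
Codon 7 AAC (Asn): third position 2-fold.
Codon 8 CCG (Pro): third position 4-fold.
Codon 9 ACC (Thr): third position 4-fold.
Four-fold degenerate third positions: 5.

5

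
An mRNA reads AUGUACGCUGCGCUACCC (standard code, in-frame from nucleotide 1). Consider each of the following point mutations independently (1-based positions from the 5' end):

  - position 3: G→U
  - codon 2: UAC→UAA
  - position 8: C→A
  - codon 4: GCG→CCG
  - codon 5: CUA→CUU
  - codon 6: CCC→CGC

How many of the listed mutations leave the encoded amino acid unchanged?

Codon 1: AUG (Met) → AUU (Ile) — missense.
Codon 2: UAC (Tyr) → UAA (Stop) — nonsense.
Codon 3: GCU (Ala) → GAU (Asp) — missense.
Codon 4: GCG (Ala) → CCG (Pro) — missense.
Codon 5: CUA (Leu) → CUU (Leu) — synonymous.
Codon 6: CCC (Pro) → CGC (Arg) — missense.
Synonymous: 1 of 6.

1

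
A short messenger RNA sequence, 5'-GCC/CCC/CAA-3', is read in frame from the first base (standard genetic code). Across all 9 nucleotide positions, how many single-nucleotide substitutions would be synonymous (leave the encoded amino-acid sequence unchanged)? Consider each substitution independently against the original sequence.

Codon 1 (GCC, Ala): 3 synonymous substitutions.
Codon 2 (CCC, Pro): 3 synonymous substitutions.
Codon 3 (CAA, Gln): 1 synonymous substitution.
Total: 3 + 3 + 1 = 7.

7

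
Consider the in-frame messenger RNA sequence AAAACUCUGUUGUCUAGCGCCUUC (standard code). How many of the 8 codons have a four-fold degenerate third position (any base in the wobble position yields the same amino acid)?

Codon 1 AAA (Lys): third position 2-fold.
Codon 2 ACU (Thr): third position 4-fold.
Codon 3 CUG (Leu): third position 4-fold.
Codon 4 UUG (Leu): third position 2-fold.
Codon 5 UCU (Ser): third position 4-fold.
Codon 6 AGC (Ser): third position 2-fold.
Codon 7 GCC (Ala): third position 4-fold.
Codon 8 UUC (Phe): third position 2-fold.
Four-fold degenerate third positions: 4.

4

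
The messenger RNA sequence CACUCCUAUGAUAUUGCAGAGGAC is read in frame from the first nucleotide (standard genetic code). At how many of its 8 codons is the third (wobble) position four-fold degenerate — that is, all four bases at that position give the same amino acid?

2

Codon 1 CAC (His): third position 2-fold.
Codon 2 UCC (Ser): third position 4-fold.
Codon 3 UAU (Tyr): third position 2-fold.
Codon 4 GAU (Asp): third position 2-fold.
Codon 5 AUU (Ile): third position 3-fold.
Codon 6 GCA (Ala): third position 4-fold.
Codon 7 GAG (Glu): third position 2-fold.
Codon 8 GAC (Asp): third position 2-fold.
Four-fold degenerate third positions: 2.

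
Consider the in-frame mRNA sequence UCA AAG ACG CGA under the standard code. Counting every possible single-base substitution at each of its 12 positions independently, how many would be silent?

11

Codon 1 (UCA, Ser): 3 synonymous substitutions.
Codon 2 (AAG, Lys): 1 synonymous substitution.
Codon 3 (ACG, Thr): 3 synonymous substitutions.
Codon 4 (CGA, Arg): 4 synonymous substitutions.
Total: 3 + 1 + 3 + 4 = 11.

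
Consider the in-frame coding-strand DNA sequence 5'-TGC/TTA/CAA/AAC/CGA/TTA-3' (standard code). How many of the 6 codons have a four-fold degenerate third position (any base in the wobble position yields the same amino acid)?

1

Codon 1 TGC (Cys): third position 2-fold.
Codon 2 TTA (Leu): third position 2-fold.
Codon 3 CAA (Gln): third position 2-fold.
Codon 4 AAC (Asn): third position 2-fold.
Codon 5 CGA (Arg): third position 4-fold.
Codon 6 TTA (Leu): third position 2-fold.
Four-fold degenerate third positions: 1.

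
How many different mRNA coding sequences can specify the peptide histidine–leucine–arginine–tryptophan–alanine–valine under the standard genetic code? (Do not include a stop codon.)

1152

His: 2 codons.
Leu: 6 codons.
Arg: 6 codons.
Trp: 1 codon.
Ala: 4 codons.
Val: 4 codons.
2 × 6 × 6 × 1 × 4 × 4 = 1152.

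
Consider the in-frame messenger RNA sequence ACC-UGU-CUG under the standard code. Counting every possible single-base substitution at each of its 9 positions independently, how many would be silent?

8

Codon 1 (ACC, Thr): 3 synonymous substitutions.
Codon 2 (UGU, Cys): 1 synonymous substitution.
Codon 3 (CUG, Leu): 4 synonymous substitutions.
Total: 3 + 1 + 4 = 8.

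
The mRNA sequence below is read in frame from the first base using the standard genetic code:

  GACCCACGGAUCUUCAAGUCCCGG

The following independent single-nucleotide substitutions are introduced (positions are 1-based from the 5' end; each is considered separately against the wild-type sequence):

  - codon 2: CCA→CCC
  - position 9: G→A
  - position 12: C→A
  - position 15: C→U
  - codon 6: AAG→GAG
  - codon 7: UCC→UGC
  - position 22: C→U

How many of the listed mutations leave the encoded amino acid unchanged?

Codon 2: CCA (Pro) → CCC (Pro) — synonymous.
Codon 3: CGG (Arg) → CGA (Arg) — synonymous.
Codon 4: AUC (Ile) → AUA (Ile) — synonymous.
Codon 5: UUC (Phe) → UUU (Phe) — synonymous.
Codon 6: AAG (Lys) → GAG (Glu) — missense.
Codon 7: UCC (Ser) → UGC (Cys) — missense.
Codon 8: CGG (Arg) → UGG (Trp) — missense.
Synonymous: 4 of 7.

4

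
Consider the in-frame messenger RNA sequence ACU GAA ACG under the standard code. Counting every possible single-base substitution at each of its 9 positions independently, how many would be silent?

Codon 1 (ACU, Thr): 3 synonymous substitutions.
Codon 2 (GAA, Glu): 1 synonymous substitution.
Codon 3 (ACG, Thr): 3 synonymous substitutions.
Total: 3 + 1 + 3 = 7.

7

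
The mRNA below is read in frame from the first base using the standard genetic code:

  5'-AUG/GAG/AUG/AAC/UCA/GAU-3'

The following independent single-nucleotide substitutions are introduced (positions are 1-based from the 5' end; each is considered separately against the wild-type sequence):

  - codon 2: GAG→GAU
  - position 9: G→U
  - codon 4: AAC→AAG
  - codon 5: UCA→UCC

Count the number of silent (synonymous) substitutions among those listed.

Codon 2: GAG (Glu) → GAU (Asp) — missense.
Codon 3: AUG (Met) → AUU (Ile) — missense.
Codon 4: AAC (Asn) → AAG (Lys) — missense.
Codon 5: UCA (Ser) → UCC (Ser) — synonymous.
Synonymous: 1 of 4.

1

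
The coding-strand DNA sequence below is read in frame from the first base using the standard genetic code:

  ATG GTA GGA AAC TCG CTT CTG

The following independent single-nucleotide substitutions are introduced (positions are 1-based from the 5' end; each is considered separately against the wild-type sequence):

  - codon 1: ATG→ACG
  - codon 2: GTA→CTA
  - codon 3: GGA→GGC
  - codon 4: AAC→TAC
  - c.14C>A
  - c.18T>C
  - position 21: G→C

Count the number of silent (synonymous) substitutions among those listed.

Codon 1: ATG (Met) → ACG (Thr) — missense.
Codon 2: GTA (Val) → CTA (Leu) — missense.
Codon 3: GGA (Gly) → GGC (Gly) — synonymous.
Codon 4: AAC (Asn) → TAC (Tyr) — missense.
Codon 5: TCG (Ser) → TAG (Stop) — nonsense.
Codon 6: CTT (Leu) → CTC (Leu) — synonymous.
Codon 7: CTG (Leu) → CTC (Leu) — synonymous.
Synonymous: 3 of 7.

3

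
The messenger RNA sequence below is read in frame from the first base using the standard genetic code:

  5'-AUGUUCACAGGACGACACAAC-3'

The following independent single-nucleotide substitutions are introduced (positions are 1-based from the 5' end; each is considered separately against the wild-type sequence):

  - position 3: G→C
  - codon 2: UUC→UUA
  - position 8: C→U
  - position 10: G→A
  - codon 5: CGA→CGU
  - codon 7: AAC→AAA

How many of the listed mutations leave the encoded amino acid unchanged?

Codon 1: AUG (Met) → AUC (Ile) — missense.
Codon 2: UUC (Phe) → UUA (Leu) — missense.
Codon 3: ACA (Thr) → AUA (Ile) — missense.
Codon 4: GGA (Gly) → AGA (Arg) — missense.
Codon 5: CGA (Arg) → CGU (Arg) — synonymous.
Codon 7: AAC (Asn) → AAA (Lys) — missense.
Synonymous: 1 of 6.

1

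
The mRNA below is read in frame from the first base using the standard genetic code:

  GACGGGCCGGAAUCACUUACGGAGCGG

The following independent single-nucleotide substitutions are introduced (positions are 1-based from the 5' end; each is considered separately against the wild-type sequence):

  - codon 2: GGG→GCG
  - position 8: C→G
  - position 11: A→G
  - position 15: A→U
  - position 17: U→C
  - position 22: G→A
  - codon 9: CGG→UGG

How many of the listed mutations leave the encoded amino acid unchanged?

Codon 2: GGG (Gly) → GCG (Ala) — missense.
Codon 3: CCG (Pro) → CGG (Arg) — missense.
Codon 4: GAA (Glu) → GGA (Gly) — missense.
Codon 5: UCA (Ser) → UCU (Ser) — synonymous.
Codon 6: CUU (Leu) → CCU (Pro) — missense.
Codon 8: GAG (Glu) → AAG (Lys) — missense.
Codon 9: CGG (Arg) → UGG (Trp) — missense.
Synonymous: 1 of 7.

1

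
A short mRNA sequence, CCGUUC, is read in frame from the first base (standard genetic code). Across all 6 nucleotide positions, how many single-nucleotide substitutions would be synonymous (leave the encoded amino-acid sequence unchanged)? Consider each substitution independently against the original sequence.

4

Codon 1 (CCG, Pro): 3 synonymous substitutions.
Codon 2 (UUC, Phe): 1 synonymous substitution.
Total: 3 + 1 = 4.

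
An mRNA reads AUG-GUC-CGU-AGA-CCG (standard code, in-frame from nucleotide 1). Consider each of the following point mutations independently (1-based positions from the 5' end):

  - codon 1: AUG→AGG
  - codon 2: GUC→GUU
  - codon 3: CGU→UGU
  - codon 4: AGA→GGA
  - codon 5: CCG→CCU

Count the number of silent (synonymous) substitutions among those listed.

2

Codon 1: AUG (Met) → AGG (Arg) — missense.
Codon 2: GUC (Val) → GUU (Val) — synonymous.
Codon 3: CGU (Arg) → UGU (Cys) — missense.
Codon 4: AGA (Arg) → GGA (Gly) — missense.
Codon 5: CCG (Pro) → CCU (Pro) — synonymous.
Synonymous: 2 of 5.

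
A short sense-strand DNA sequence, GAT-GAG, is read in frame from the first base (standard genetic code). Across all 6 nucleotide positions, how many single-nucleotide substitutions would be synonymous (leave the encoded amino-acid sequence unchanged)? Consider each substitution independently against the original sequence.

Codon 1 (GAT, Asp): 1 synonymous substitution.
Codon 2 (GAG, Glu): 1 synonymous substitution.
Total: 1 + 1 = 2.

2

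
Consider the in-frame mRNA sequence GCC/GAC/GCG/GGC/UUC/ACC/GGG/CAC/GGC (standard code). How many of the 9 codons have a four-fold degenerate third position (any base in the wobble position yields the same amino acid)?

Codon 1 GCC (Ala): third position 4-fold.
Codon 2 GAC (Asp): third position 2-fold.
Codon 3 GCG (Ala): third position 4-fold.
Codon 4 GGC (Gly): third position 4-fold.
Codon 5 UUC (Phe): third position 2-fold.
Codon 6 ACC (Thr): third position 4-fold.
Codon 7 GGG (Gly): third position 4-fold.
Codon 8 CAC (His): third position 2-fold.
Codon 9 GGC (Gly): third position 4-fold.
Four-fold degenerate third positions: 6.

6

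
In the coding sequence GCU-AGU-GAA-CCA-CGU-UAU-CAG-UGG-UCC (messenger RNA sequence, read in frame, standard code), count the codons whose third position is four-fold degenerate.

Codon 1 GCU (Ala): third position 4-fold.
Codon 2 AGU (Ser): third position 2-fold.
Codon 3 GAA (Glu): third position 2-fold.
Codon 4 CCA (Pro): third position 4-fold.
Codon 5 CGU (Arg): third position 4-fold.
Codon 6 UAU (Tyr): third position 2-fold.
Codon 7 CAG (Gln): third position 2-fold.
Codon 8 UGG (Trp): third position 1-fold.
Codon 9 UCC (Ser): third position 4-fold.
Four-fold degenerate third positions: 4.

4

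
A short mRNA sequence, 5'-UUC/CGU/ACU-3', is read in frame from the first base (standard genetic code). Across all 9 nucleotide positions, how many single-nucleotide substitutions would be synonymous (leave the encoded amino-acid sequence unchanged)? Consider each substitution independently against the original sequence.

7

Codon 1 (UUC, Phe): 1 synonymous substitution.
Codon 2 (CGU, Arg): 3 synonymous substitutions.
Codon 3 (ACU, Thr): 3 synonymous substitutions.
Total: 1 + 3 + 3 = 7.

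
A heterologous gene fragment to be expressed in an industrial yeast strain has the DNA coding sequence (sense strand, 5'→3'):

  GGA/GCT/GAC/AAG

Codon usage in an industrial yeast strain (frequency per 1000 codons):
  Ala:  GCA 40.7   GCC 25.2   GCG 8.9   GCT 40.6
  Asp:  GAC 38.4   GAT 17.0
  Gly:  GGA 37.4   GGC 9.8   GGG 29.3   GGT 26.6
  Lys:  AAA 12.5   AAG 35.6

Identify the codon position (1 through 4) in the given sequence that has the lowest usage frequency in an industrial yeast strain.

4

Codon 1 GGA (Gly): 37.4 per 1000.
Codon 2 GCT (Ala): 40.6 per 1000.
Codon 3 GAC (Asp): 38.4 per 1000.
Codon 4 AAG (Lys): 35.6 per 1000.
Lowest frequency is 35.6 at codon 4.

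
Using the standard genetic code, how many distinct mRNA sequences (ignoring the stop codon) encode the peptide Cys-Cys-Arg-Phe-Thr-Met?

192

Cys: 2 codons.
Cys: 2 codons.
Arg: 6 codons.
Phe: 2 codons.
Thr: 4 codons.
Met: 1 codon.
2 × 2 × 6 × 2 × 4 × 1 = 192.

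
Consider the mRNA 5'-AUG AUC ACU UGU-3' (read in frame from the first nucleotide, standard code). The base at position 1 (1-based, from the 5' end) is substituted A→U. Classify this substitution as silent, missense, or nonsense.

missense

Position 1 falls in codon 1: AUG → Met.
After the substitution the codon is UUG → Leu.
Met ≠ Leu, so this is a missense mutation.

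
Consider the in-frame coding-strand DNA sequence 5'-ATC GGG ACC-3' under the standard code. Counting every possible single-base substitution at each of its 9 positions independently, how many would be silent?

Codon 1 (ATC, Ile): 2 synonymous substitutions.
Codon 2 (GGG, Gly): 3 synonymous substitutions.
Codon 3 (ACC, Thr): 3 synonymous substitutions.
Total: 2 + 3 + 3 = 8.

8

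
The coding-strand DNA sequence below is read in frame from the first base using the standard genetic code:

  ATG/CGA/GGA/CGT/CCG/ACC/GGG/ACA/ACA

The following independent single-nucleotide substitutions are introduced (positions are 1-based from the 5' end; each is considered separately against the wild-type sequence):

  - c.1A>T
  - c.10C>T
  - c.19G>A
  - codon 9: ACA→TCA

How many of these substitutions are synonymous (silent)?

Codon 1: ATG (Met) → TTG (Leu) — missense.
Codon 4: CGT (Arg) → TGT (Cys) — missense.
Codon 7: GGG (Gly) → AGG (Arg) — missense.
Codon 9: ACA (Thr) → TCA (Ser) — missense.
Synonymous: 0 of 4.

0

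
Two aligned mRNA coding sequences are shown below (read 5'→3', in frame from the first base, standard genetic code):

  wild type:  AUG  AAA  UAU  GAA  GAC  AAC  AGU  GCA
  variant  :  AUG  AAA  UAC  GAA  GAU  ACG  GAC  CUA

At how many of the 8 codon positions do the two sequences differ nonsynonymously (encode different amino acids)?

Codon 1: AUG Met / AUG Met — identical.
Codon 2: AAA Lys / AAA Lys — identical.
Codon 3: UAU Tyr / UAC Tyr — synonymous.
Codon 4: GAA Glu / GAA Glu — identical.
Codon 5: GAC Asp / GAU Asp — synonymous.
Codon 6: AAC Asn / ACG Thr — nonsynonymous.
Codon 7: AGU Ser / GAC Asp — nonsynonymous.
Codon 8: GCA Ala / CUA Leu — nonsynonymous.
Nonsynonymous differences: 3.

3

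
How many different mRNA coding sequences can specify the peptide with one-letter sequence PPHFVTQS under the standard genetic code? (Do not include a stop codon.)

Pro: 4 codons.
Pro: 4 codons.
His: 2 codons.
Phe: 2 codons.
Val: 4 codons.
Thr: 4 codons.
Gln: 2 codons.
Ser: 6 codons.
4 × 4 × 2 × 2 × 4 × 4 × 2 × 6 = 12288.

12288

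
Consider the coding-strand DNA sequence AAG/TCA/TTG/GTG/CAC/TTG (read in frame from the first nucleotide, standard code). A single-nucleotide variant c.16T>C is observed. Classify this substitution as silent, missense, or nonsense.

Position 16 falls in codon 6: TTG → Leu.
After the substitution the codon is CTG → Leu.
Both encode Leu, so the change is synonymous.

silent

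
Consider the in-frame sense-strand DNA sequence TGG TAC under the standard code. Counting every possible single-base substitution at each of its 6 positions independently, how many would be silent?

Codon 1 (TGG, Trp): 0 synonymous substitutions.
Codon 2 (TAC, Tyr): 1 synonymous substitution.
Total: 0 + 1 = 1.

1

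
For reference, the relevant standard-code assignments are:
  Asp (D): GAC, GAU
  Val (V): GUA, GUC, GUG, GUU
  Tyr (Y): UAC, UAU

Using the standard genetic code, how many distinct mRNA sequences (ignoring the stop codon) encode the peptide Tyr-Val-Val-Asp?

64

Tyr: 2 codons.
Val: 4 codons.
Val: 4 codons.
Asp: 2 codons.
2 × 4 × 4 × 2 = 64.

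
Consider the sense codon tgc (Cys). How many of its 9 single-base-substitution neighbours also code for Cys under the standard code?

Position 1: none → 0 synonymous.
Position 2: none → 0 synonymous.
Position 3: TGT → 1 synonymous.
Total: 0 + 0 + 1 = 1.

1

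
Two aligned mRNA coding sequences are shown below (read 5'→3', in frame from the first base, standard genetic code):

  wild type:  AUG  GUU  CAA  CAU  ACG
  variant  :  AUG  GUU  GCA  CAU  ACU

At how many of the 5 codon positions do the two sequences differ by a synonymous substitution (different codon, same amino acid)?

Codon 1: AUG Met / AUG Met — identical.
Codon 2: GUU Val / GUU Val — identical.
Codon 3: CAA Gln / GCA Ala — nonsynonymous.
Codon 4: CAU His / CAU His — identical.
Codon 5: ACG Thr / ACU Thr — synonymous.
Synonymous differences: 1.

1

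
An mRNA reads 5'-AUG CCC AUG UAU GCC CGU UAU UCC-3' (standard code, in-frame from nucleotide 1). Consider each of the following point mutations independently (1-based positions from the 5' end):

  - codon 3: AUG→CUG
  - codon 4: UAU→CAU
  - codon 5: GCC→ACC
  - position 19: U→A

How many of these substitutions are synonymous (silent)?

0

Codon 3: AUG (Met) → CUG (Leu) — missense.
Codon 4: UAU (Tyr) → CAU (His) — missense.
Codon 5: GCC (Ala) → ACC (Thr) — missense.
Codon 7: UAU (Tyr) → AAU (Asn) — missense.
Synonymous: 0 of 4.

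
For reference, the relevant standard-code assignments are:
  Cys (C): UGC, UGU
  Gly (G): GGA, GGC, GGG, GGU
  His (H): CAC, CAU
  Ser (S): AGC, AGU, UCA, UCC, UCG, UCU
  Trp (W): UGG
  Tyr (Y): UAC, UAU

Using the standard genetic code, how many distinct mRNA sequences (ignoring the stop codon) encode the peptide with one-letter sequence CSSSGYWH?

6912

Cys: 2 codons.
Ser: 6 codons.
Ser: 6 codons.
Ser: 6 codons.
Gly: 4 codons.
Tyr: 2 codons.
Trp: 1 codon.
His: 2 codons.
2 × 6 × 6 × 6 × 4 × 2 × 1 × 2 = 6912.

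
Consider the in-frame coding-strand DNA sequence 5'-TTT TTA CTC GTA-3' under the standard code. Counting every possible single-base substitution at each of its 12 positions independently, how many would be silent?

9

Codon 1 (TTT, Phe): 1 synonymous substitution.
Codon 2 (TTA, Leu): 2 synonymous substitutions.
Codon 3 (CTC, Leu): 3 synonymous substitutions.
Codon 4 (GTA, Val): 3 synonymous substitutions.
Total: 1 + 2 + 3 + 3 = 9.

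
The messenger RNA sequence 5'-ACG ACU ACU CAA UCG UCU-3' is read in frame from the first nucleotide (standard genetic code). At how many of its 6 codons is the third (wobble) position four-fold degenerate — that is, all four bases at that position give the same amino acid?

Codon 1 ACG (Thr): third position 4-fold.
Codon 2 ACU (Thr): third position 4-fold.
Codon 3 ACU (Thr): third position 4-fold.
Codon 4 CAA (Gln): third position 2-fold.
Codon 5 UCG (Ser): third position 4-fold.
Codon 6 UCU (Ser): third position 4-fold.
Four-fold degenerate third positions: 5.

5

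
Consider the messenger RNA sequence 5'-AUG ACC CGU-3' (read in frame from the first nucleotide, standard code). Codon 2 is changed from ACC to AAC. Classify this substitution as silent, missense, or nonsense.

missense

Position 5 falls in codon 2: ACC → Thr.
After the substitution the codon is AAC → Asn.
Thr ≠ Asn, so this is a missense mutation.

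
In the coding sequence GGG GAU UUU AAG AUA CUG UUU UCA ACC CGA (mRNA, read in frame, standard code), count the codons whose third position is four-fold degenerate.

5

Codon 1 GGG (Gly): third position 4-fold.
Codon 2 GAU (Asp): third position 2-fold.
Codon 3 UUU (Phe): third position 2-fold.
Codon 4 AAG (Lys): third position 2-fold.
Codon 5 AUA (Ile): third position 3-fold.
Codon 6 CUG (Leu): third position 4-fold.
Codon 7 UUU (Phe): third position 2-fold.
Codon 8 UCA (Ser): third position 4-fold.
Codon 9 ACC (Thr): third position 4-fold.
Codon 10 CGA (Arg): third position 4-fold.
Four-fold degenerate third positions: 5.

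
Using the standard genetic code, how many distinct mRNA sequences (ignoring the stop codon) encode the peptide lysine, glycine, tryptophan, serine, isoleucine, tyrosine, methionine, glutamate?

Lys: 2 codons.
Gly: 4 codons.
Trp: 1 codon.
Ser: 6 codons.
Ile: 3 codons.
Tyr: 2 codons.
Met: 1 codon.
Glu: 2 codons.
2 × 4 × 1 × 6 × 3 × 2 × 1 × 2 = 576.

576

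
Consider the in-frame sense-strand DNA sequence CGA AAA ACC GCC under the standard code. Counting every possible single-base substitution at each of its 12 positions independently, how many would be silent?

Codon 1 (CGA, Arg): 4 synonymous substitutions.
Codon 2 (AAA, Lys): 1 synonymous substitution.
Codon 3 (ACC, Thr): 3 synonymous substitutions.
Codon 4 (GCC, Ala): 3 synonymous substitutions.
Total: 4 + 1 + 3 + 3 = 11.

11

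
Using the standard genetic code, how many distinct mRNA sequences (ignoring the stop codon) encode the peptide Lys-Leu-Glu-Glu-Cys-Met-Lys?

Lys: 2 codons.
Leu: 6 codons.
Glu: 2 codons.
Glu: 2 codons.
Cys: 2 codons.
Met: 1 codon.
Lys: 2 codons.
2 × 6 × 2 × 2 × 2 × 1 × 2 = 192.

192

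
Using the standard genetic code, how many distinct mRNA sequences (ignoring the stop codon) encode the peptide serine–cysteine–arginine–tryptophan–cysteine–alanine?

576

Ser: 6 codons.
Cys: 2 codons.
Arg: 6 codons.
Trp: 1 codon.
Cys: 2 codons.
Ala: 4 codons.
6 × 2 × 6 × 1 × 2 × 4 = 576.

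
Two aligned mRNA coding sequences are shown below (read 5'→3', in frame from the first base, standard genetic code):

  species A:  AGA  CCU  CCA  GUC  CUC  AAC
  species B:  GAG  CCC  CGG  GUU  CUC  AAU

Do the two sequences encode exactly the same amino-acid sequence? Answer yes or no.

no

Codon 1: AGA Arg / GAG Glu — nonsynonymous.
Codon 2: CCU Pro / CCC Pro — synonymous.
Codon 3: CCA Pro / CGG Arg — nonsynonymous.
Codon 4: GUC Val / GUU Val — synonymous.
Codon 5: CUC Leu / CUC Leu — identical.
Codon 6: AAC Asn / AAU Asn — synonymous.
Nonsynonymous differences: 2 → different protein.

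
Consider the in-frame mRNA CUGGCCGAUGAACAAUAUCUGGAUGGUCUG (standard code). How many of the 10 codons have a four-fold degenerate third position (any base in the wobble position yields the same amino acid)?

5

Codon 1 CUG (Leu): third position 4-fold.
Codon 2 GCC (Ala): third position 4-fold.
Codon 3 GAU (Asp): third position 2-fold.
Codon 4 GAA (Glu): third position 2-fold.
Codon 5 CAA (Gln): third position 2-fold.
Codon 6 UAU (Tyr): third position 2-fold.
Codon 7 CUG (Leu): third position 4-fold.
Codon 8 GAU (Asp): third position 2-fold.
Codon 9 GGU (Gly): third position 4-fold.
Codon 10 CUG (Leu): third position 4-fold.
Four-fold degenerate third positions: 5.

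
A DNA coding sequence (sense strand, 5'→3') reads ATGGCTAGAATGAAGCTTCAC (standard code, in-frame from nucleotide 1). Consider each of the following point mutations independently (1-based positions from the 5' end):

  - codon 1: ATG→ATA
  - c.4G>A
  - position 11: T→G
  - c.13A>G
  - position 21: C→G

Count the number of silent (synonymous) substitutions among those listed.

Codon 1: ATG (Met) → ATA (Ile) — missense.
Codon 2: GCT (Ala) → ACT (Thr) — missense.
Codon 4: ATG (Met) → AGG (Arg) — missense.
Codon 5: AAG (Lys) → GAG (Glu) — missense.
Codon 7: CAC (His) → CAG (Gln) — missense.
Synonymous: 0 of 5.

0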